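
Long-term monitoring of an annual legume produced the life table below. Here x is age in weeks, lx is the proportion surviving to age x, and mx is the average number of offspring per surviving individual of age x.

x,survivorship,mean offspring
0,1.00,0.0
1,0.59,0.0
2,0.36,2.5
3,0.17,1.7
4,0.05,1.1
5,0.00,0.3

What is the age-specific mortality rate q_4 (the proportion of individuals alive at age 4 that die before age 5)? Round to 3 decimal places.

1.000

q_4 = (l_4 − l_5) / l_4 = (0.05 − 0) / 0.05
     = 0.05 / 0.05 = 1 → 1.000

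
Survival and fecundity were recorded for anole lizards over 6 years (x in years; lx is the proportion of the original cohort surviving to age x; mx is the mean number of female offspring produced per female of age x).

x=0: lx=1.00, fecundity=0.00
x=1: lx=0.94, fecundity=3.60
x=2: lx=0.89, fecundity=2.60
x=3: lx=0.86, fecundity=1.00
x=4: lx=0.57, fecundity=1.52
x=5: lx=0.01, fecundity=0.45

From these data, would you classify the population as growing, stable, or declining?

growing

R0 = Σ lx·mx = 0 + 3.384 + 2.314 + 0.86 + 0.8664 + 0.0045 = 7.4289
R0 > 1, so the population is growing.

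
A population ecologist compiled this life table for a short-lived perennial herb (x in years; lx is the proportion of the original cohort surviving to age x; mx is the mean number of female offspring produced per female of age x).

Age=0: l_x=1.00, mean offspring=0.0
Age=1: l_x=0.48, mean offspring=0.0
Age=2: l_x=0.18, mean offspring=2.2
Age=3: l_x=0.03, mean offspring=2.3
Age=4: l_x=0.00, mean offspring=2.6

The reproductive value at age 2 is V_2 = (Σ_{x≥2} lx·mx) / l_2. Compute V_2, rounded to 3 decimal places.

lx·mx for x ≥ 2: 0.396, 0.069, 0 → sum = 0.465
V_2 = 0.465 / l_2 = 0.465 / 0.18 = 2.583333… → 2.583

2.583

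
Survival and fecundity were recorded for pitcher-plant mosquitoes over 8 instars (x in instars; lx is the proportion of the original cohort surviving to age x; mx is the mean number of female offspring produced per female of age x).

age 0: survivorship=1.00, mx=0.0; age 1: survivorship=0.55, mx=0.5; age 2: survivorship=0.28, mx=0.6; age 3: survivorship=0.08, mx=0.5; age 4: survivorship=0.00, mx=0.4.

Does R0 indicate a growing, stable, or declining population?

declining

R0 = Σ lx·mx = 0 + 0.275 + 0.168 + 0.04 + 0 = 0.483
R0 < 1, so the population is declining.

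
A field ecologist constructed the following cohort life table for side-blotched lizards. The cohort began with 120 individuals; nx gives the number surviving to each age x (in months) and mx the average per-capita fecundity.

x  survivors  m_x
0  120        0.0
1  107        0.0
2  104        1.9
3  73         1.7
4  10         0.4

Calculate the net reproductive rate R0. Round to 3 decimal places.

2.714

lx = nx/n0 = nx/120: 1, 0.89167…, 0.86667…, 0.60833…, 0.08333…
lx·mx by age: 0, 0, 1.646667…, 1.034167…, 0.033333…
R0 = Σ lx·mx = 2.714167… → 2.714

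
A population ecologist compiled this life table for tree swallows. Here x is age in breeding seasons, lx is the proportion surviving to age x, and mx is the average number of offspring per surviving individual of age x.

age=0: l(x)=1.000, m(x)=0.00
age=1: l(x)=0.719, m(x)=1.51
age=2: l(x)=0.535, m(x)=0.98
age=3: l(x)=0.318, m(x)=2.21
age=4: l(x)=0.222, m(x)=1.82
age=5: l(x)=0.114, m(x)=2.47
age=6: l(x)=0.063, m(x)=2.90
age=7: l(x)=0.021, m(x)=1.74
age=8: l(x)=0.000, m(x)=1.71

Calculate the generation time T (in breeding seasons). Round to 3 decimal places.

lx·mx: 0, 1.08569, 0.5243, 0.70278, 0.40404, 0.28158, 0.1827, 0.03654, 0 → R0 = 3.21763
x·lx·mx: 0, 1.08569, 1.0486, 2.10834, 1.61616, 1.4079, 1.0962, 0.25578, 0 → Σ = 8.61867
T = 8.61867 / 3.21763 = 2.678577… → 2.679

2.679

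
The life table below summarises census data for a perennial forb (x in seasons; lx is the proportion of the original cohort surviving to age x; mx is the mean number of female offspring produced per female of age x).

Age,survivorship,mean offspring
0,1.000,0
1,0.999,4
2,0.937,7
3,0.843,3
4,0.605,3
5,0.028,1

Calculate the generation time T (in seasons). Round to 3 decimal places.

2.151

lx·mx: 0, 3.996, 6.559, 2.529, 1.815, 0.028 → R0 = 14.927
x·lx·mx: 0, 3.996, 13.118, 7.587, 7.26, 0.14 → Σ = 32.101
T = 32.101 / 14.927 = 2.150533… → 2.151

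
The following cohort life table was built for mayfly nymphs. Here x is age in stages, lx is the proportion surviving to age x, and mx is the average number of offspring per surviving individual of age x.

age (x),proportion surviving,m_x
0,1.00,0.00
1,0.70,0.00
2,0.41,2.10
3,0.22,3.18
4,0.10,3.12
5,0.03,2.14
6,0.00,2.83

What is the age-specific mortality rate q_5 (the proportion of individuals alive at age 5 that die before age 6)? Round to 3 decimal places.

q_5 = (l_5 − l_6) / l_5 = (0.03 − 0) / 0.03
     = 0.03 / 0.03 = 1 → 1.000

1.000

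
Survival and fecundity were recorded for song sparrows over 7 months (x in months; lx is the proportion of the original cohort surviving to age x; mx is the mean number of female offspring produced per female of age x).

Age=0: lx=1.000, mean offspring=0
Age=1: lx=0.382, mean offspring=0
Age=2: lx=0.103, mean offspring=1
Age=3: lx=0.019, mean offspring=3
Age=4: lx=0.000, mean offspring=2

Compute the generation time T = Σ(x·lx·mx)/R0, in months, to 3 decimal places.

lx·mx: 0, 0, 0.103, 0.057, 0 → R0 = 0.16
x·lx·mx: 0, 0, 0.206, 0.171, 0 → Σ = 0.377
T = 0.377 / 0.16 = 2.35625 → 2.356

2.356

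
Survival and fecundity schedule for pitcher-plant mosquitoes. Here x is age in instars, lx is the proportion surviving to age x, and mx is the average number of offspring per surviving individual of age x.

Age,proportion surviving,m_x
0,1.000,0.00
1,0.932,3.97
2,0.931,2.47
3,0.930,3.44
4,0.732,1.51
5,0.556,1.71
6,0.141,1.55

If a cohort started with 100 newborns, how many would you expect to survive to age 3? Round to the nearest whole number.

93

Expected survivors = N0 · l_3 = 100 × 0.930 = 93 → 93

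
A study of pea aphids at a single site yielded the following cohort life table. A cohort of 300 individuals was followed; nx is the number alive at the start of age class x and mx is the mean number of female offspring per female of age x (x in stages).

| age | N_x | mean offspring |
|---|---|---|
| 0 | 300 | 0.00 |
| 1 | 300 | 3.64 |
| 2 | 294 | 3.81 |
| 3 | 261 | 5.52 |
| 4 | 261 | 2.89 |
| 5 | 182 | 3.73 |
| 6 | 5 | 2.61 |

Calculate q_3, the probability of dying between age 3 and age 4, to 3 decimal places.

0.000

lx = nx/n0 = nx/300: 1, 1, 0.98, 0.87, 0.87, 0.60667…, 0.01667…
q_3 = (l_3 − l_4) / l_3 = (0.87 − 0.87) / 0.87
     = 0 / 0.87 = 0 → 0.000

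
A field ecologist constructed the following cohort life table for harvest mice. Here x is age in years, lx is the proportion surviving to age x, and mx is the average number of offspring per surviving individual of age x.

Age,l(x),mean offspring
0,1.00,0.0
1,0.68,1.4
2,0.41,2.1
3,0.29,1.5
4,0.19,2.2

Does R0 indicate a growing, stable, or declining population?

growing

R0 = Σ lx·mx = 0 + 0.952 + 0.861 + 0.435 + 0.418 = 2.666
R0 > 1, so the population is growing.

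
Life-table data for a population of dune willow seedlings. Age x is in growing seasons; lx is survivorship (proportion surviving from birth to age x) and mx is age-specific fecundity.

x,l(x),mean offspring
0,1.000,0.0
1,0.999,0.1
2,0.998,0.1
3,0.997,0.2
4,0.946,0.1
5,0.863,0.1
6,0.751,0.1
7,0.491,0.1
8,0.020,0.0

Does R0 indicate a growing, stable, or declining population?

R0 = Σ lx·mx = 0 + 0.0999 + 0.0998 + 0.1994 + 0.0946 + 0.0863 + 0.0751 + 0.0491 + 0 = 0.7042
R0 < 1, so the population is declining.

declining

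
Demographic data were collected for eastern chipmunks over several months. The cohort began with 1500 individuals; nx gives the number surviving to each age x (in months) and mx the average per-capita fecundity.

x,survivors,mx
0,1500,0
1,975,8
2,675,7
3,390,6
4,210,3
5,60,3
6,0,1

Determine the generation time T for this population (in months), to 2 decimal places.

lx = nx/n0 = nx/1500: 1, 0.65, 0.45, 0.26, 0.14, 0.04, 0
lx·mx: 0, 5.2, 3.15, 1.56, 0.42, 0.12, 0 → R0 = 10.45
x·lx·mx: 0, 5.2, 6.3, 4.68, 1.68, 0.6, 0 → Σ = 18.46
T = 18.46 / 10.45 = 1.766507… → 1.77

1.77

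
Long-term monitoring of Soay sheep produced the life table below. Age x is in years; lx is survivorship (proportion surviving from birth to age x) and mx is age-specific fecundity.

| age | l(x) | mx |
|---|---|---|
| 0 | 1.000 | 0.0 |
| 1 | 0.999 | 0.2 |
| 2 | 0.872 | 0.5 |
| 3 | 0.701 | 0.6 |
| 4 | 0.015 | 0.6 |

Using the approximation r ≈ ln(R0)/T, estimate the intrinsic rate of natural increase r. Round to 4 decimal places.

0.0285

R0 = Σ lx·mx = 0 + 0.1998 + 0.436 + 0.4206 + 0.009 = 1.0654
Σ x·lx·mx = 2.3696; T = 2.3696/1.0654 = 2.22414…
r ≈ ln(R0)/T = ln(1.0654)/2.22414… = 0.028483… → 0.0285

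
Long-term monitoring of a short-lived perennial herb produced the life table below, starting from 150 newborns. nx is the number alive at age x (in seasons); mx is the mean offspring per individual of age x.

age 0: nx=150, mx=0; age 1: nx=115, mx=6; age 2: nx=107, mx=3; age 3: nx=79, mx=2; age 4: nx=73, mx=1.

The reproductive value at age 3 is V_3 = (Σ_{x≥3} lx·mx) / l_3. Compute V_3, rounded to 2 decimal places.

2.92

lx = nx/n0 = nx/150: 1, 0.76667…, 0.71333…, 0.52667…, 0.48667…
lx·mx for x ≥ 3: 1.053333…, 0.486667… → sum = 1.54…
V_3 = 1.54… / l_3 = 1.54… / 0.526667… = 2.924051… → 2.92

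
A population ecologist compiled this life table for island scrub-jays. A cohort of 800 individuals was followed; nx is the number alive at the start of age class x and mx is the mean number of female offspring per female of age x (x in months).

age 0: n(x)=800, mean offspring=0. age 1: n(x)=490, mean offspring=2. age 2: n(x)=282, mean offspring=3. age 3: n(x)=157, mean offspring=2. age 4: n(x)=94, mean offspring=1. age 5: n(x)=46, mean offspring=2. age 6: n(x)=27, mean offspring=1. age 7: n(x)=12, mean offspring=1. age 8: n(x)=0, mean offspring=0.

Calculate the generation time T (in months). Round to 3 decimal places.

1.986

lx = nx/n0 = nx/800: 1, 0.6125, 0.3525, 0.19625, 0.1175, 0.0575, 0.03375, 0.015, 0
lx·mx: 0, 1.225, 1.0575, 0.3925, 0.1175, 0.115, 0.03375, 0.015, 0 → R0 = 2.95625
x·lx·mx: 0, 1.225, 2.115, 1.1775, 0.47, 0.575, 0.2025, 0.105, 0 → Σ = 5.87
T = 5.87 / 2.95625 = 1.985624… → 1.986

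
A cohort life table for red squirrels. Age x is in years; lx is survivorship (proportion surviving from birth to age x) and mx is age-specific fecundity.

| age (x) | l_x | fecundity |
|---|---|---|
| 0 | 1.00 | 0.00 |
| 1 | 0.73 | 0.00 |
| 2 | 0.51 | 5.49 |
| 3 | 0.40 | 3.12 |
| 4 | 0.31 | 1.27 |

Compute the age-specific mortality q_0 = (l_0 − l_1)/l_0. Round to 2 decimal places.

q_0 = (l_0 − l_1) / l_0 = (1 − 0.73) / 1
     = 0.27 / 1 = 0.27 → 0.27

0.27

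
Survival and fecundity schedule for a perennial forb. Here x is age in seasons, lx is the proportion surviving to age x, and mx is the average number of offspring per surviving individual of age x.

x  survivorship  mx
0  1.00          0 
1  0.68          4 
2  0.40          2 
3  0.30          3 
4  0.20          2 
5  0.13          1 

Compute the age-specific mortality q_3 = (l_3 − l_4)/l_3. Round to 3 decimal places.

0.333

q_3 = (l_3 − l_4) / l_3 = (0.3 − 0.2) / 0.3
     = 0.1 / 0.3 = 0.333333… → 0.333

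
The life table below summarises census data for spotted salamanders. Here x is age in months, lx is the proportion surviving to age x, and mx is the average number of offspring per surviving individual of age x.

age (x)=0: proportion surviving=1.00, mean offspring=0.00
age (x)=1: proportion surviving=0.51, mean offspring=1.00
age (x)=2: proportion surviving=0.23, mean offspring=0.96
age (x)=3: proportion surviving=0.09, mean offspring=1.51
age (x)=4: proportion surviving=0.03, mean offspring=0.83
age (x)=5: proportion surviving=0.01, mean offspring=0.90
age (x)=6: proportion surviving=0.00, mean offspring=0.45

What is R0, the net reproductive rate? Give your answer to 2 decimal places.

0.90

lx·mx by age: 0, 0.51, 0.2208, 0.1359, 0.0249, 0.009, 0
R0 = Σ lx·mx = 0.9006 → 0.90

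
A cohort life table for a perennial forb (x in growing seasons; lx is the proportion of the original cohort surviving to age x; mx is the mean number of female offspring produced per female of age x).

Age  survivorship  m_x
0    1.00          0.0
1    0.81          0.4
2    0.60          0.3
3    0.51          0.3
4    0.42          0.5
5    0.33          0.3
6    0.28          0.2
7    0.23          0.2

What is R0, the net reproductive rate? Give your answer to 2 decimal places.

lx·mx by age: 0, 0.324, 0.18, 0.153, 0.21, 0.099, 0.056, 0.046
R0 = Σ lx·mx = 1.068 → 1.07

1.07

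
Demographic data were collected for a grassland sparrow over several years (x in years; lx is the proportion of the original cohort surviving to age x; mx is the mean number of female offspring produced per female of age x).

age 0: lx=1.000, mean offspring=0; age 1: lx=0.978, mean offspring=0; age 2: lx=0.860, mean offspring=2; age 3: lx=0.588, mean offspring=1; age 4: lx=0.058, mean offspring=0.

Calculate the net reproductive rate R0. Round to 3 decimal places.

2.308

lx·mx by age: 0, 0, 1.72, 0.588, 0
R0 = Σ lx·mx = 2.308 → 2.308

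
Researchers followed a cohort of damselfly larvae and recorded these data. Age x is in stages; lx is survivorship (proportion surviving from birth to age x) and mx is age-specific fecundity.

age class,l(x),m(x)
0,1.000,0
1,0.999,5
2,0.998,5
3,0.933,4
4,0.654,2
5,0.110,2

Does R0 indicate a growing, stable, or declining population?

growing

R0 = Σ lx·mx = 0 + 4.995 + 4.99 + 3.732 + 1.308 + 0.22 = 15.245
R0 > 1, so the population is growing.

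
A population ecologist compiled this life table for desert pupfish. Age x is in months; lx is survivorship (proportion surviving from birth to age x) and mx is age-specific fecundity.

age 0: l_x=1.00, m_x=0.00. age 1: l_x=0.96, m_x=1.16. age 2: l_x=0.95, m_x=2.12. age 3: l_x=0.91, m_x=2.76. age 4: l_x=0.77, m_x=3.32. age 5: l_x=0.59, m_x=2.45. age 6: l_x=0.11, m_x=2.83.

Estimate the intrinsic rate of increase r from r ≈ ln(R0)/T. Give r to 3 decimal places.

0.715

R0 = Σ lx·mx = 0 + 1.1136 + 2.014 + 2.5116 + 2.5564 + 1.4455 + 0.3113 = 9.9524
Σ x·lx·mx = 31.9973; T = 31.9973/9.9524 = 3.21503…
r ≈ ln(R0)/T = ln(9.9524)/3.21503… = 0.71471… → 0.715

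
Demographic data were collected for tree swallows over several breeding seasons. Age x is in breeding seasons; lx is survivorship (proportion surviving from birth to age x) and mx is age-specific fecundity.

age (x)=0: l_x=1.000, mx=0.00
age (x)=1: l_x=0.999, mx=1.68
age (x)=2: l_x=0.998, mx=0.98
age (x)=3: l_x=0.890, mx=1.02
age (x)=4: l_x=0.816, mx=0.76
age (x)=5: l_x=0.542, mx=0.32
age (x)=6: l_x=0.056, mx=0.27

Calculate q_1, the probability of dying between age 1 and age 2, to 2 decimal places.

0.00

q_1 = (l_1 − l_2) / l_1 = (0.999 − 0.998) / 0.999
     = 0.001 / 0.999 = 0.001001… → 0.00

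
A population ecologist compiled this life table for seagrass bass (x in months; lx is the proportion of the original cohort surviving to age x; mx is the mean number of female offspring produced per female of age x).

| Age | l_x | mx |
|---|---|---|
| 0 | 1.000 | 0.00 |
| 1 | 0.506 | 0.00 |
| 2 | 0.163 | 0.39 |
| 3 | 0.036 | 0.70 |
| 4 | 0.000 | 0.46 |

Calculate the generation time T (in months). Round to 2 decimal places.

lx·mx: 0, 0, 0.06357, 0.0252, 0 → R0 = 0.08877
x·lx·mx: 0, 0, 0.12714, 0.0756, 0 → Σ = 0.20274
T = 0.20274 / 0.08877 = 2.28388… → 2.28

2.28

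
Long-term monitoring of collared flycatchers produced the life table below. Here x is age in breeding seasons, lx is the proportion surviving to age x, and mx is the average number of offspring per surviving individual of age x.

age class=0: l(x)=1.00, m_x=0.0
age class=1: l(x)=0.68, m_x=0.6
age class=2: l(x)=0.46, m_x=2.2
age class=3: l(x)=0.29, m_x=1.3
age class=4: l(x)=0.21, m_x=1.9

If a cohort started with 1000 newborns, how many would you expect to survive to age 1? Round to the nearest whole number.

680

Expected survivors = N0 · l_1 = 1000 × 0.68 = 680 → 680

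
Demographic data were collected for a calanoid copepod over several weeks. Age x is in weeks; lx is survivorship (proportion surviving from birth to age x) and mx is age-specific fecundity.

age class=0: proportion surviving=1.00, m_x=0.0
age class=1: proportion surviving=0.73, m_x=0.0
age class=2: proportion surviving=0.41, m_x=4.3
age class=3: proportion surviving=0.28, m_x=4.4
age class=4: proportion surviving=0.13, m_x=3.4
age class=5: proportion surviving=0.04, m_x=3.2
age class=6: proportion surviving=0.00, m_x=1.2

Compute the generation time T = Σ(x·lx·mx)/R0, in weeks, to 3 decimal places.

lx·mx: 0, 0, 1.763, 1.232, 0.442, 0.128, 0 → R0 = 3.565
x·lx·mx: 0, 0, 3.526, 3.696, 1.768, 0.64, 0 → Σ = 9.63
T = 9.63 / 3.565 = 2.701262… → 2.701

2.701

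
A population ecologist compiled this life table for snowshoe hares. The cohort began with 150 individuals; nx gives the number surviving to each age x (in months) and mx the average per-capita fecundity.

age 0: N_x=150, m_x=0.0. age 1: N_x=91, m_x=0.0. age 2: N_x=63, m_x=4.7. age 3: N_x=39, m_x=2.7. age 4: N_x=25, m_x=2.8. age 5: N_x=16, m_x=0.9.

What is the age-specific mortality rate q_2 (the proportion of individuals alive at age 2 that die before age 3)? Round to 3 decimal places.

0.381

lx = nx/n0 = nx/150: 1, 0.60667…, 0.42, 0.26, 0.16667…, 0.10667…
q_2 = (l_2 − l_3) / l_2 = (0.42 − 0.26) / 0.42
     = 0.16 / 0.42 = 0.380952… → 0.381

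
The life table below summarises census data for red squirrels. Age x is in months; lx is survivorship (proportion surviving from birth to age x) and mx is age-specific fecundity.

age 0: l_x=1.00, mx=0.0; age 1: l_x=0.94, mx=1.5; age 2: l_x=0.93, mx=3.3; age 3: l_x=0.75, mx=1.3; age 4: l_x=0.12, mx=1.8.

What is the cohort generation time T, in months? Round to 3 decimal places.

1.999

lx·mx: 0, 1.41, 3.069, 0.975, 0.216 → R0 = 5.67
x·lx·mx: 0, 1.41, 6.138, 2.925, 0.864 → Σ = 11.337
T = 11.337 / 5.67 = 1.999471… → 1.999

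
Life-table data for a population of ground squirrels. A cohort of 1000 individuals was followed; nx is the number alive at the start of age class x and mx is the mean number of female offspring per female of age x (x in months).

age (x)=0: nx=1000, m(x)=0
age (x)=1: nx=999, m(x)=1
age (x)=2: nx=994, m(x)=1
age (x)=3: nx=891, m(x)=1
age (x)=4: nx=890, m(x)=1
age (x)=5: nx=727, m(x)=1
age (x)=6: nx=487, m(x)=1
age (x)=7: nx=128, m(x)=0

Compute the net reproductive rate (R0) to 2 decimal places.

lx = nx/n0 = nx/1000: 1, 0.999, 0.994, 0.891, 0.89, 0.727, 0.487, 0.128
lx·mx by age: 0, 0.999, 0.994, 0.891, 0.89, 0.727, 0.487, 0
R0 = Σ lx·mx = 4.988 → 4.99

4.99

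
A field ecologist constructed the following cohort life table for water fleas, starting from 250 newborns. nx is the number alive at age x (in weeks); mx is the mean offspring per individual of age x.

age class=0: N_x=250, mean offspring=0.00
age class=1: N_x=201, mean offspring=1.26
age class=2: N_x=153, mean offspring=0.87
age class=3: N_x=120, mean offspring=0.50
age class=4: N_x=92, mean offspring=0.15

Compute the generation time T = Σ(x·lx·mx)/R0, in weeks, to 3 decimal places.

1.640

lx = nx/n0 = nx/250: 1, 0.804, 0.612, 0.48, 0.368
lx·mx: 0, 1.01304, 0.53244, 0.24, 0.0552 → R0 = 1.84068
x·lx·mx: 0, 1.01304, 1.06488, 0.72, 0.2208 → Σ = 3.01872
T = 3.01872 / 1.84068 = 1.640003… → 1.640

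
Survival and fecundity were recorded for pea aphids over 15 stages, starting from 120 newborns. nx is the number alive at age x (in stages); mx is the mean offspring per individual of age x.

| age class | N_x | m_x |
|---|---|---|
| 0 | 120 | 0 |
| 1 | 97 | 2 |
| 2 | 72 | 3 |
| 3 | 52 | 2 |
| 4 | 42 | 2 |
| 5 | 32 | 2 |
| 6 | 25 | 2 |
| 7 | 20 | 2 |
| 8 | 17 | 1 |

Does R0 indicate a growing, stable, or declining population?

growing

lx = nx/n0 = nx/120: 1, 0.80833…, 0.6, 0.43333…, 0.35, 0.26667…, 0.20833…, 0.16667…, 0.14167…
R0 = Σ lx·mx = 0 + 1.616667… + 1.8 + 0.866667… + 0.7 + 0.533333… + 0.416667… + 0.333333… + 0.141667… = 6.408333…
R0 > 1, so the population is growing.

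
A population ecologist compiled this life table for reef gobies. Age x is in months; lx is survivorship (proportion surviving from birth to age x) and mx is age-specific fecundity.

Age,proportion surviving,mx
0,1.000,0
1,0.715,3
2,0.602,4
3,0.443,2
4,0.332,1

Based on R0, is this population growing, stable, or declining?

R0 = Σ lx·mx = 0 + 2.145 + 2.408 + 0.886 + 0.332 = 5.771
R0 > 1, so the population is growing.

growing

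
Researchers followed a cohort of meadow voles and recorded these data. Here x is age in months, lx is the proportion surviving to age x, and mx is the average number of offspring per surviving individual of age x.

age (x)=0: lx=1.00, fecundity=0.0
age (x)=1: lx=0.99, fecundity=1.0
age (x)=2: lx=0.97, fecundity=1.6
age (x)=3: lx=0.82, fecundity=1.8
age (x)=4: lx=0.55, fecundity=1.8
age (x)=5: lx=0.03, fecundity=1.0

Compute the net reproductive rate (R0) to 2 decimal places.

lx·mx by age: 0, 0.99, 1.552, 1.476, 0.99, 0.03
R0 = Σ lx·mx = 5.038 → 5.04

5.04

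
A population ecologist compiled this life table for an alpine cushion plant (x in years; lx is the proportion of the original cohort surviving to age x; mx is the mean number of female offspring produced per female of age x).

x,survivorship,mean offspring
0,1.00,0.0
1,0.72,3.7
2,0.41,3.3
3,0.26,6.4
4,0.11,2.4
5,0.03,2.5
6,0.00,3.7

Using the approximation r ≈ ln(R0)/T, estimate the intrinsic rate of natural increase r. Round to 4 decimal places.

R0 = Σ lx·mx = 0 + 2.664 + 1.353 + 1.664 + 0.264 + 0.075 + 0 = 6.02
Σ x·lx·mx = 11.793; T = 11.793/6.02 = 1.95897…
r ≈ ln(R0)/T = ln(6.02)/1.95897… = 0.916342… → 0.9163

0.9163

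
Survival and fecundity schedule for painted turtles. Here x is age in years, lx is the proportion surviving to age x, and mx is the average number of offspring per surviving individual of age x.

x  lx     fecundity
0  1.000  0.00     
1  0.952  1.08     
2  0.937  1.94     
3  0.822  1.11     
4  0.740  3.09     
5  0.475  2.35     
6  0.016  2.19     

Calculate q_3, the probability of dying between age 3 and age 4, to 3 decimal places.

0.100

q_3 = (l_3 − l_4) / l_3 = (0.822 − 0.74) / 0.822
     = 0.082 / 0.822 = 0.099757… → 0.100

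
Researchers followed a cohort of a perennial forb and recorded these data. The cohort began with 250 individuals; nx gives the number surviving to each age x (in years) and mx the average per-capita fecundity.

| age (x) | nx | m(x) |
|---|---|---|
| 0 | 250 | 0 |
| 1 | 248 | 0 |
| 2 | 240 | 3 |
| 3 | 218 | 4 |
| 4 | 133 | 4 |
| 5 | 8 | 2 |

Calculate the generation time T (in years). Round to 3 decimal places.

lx = nx/n0 = nx/250: 1, 0.992, 0.96, 0.872, 0.532, 0.032
lx·mx: 0, 0, 2.88, 3.488, 2.128, 0.064 → R0 = 8.56
x·lx·mx: 0, 0, 5.76, 10.464, 8.512, 0.32 → Σ = 25.056
T = 25.056 / 8.56 = 2.927103… → 2.927

2.927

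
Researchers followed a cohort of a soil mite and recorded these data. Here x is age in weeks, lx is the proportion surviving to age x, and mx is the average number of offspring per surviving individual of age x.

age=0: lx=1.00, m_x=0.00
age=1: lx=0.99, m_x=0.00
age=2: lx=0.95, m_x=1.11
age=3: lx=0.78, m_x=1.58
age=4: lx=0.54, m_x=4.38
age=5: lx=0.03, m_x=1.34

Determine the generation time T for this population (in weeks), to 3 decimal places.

lx·mx: 0, 0, 1.0545, 1.2324, 2.3652, 0.0402 → R0 = 4.6923
x·lx·mx: 0, 0, 2.109, 3.6972, 9.4608, 0.201 → Σ = 15.468
T = 15.468 / 4.6923 = 3.296464… → 3.296

3.296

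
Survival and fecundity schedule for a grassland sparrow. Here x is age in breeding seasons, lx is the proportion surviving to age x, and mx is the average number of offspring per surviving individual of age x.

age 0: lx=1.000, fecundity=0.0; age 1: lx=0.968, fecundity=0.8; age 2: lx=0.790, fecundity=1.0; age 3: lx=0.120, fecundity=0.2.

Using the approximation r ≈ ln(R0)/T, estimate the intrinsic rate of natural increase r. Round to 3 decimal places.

0.303

R0 = Σ lx·mx = 0 + 0.7744 + 0.79 + 0.024 = 1.5884
Σ x·lx·mx = 2.4264; T = 2.4264/1.5884 = 1.52757…
r ≈ ln(R0)/T = ln(1.5884)/1.52757… = 0.30292… → 0.303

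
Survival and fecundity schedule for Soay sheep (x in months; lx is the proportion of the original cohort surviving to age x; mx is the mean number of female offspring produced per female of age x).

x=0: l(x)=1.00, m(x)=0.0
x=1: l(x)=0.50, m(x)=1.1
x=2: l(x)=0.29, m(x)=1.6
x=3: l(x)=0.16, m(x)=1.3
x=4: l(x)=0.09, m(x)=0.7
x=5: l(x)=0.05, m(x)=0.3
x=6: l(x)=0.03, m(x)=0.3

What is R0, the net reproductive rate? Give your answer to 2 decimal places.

1.31

lx·mx by age: 0, 0.55, 0.464, 0.208, 0.063, 0.015, 0.009
R0 = Σ lx·mx = 1.309 → 1.31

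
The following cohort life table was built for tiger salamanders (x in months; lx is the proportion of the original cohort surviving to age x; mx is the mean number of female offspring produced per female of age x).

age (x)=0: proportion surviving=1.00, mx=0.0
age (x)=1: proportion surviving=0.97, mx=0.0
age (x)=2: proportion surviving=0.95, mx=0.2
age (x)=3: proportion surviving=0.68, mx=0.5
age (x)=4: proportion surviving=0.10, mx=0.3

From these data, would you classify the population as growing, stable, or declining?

R0 = Σ lx·mx = 0 + 0 + 0.19 + 0.34 + 0.03 = 0.56
R0 < 1, so the population is declining.

declining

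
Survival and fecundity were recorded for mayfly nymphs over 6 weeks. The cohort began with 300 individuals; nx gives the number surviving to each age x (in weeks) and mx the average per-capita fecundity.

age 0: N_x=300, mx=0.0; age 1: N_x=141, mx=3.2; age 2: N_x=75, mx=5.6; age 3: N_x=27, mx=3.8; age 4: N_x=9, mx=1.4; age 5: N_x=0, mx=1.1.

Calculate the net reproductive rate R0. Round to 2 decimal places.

lx = nx/n0 = nx/300: 1, 0.47, 0.25, 0.09, 0.03, 0
lx·mx by age: 0, 1.504, 1.4, 0.342, 0.042, 0
R0 = Σ lx·mx = 3.288 → 3.29

3.29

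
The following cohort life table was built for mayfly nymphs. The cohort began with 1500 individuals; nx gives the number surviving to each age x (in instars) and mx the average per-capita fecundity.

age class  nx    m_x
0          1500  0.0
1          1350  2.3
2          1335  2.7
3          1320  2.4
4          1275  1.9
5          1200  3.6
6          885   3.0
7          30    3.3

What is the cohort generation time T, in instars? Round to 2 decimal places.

lx = nx/n0 = nx/1500: 1, 0.9, 0.89, 0.88, 0.85, 0.8, 0.59, 0.02
lx·mx: 0, 2.07, 2.403, 2.112, 1.615, 2.88, 1.77, 0.066 → R0 = 12.916
x·lx·mx: 0, 2.07, 4.806, 6.336, 6.46, 14.4, 10.62, 0.462 → Σ = 45.154
T = 45.154 / 12.916 = 3.495974… → 3.50

3.50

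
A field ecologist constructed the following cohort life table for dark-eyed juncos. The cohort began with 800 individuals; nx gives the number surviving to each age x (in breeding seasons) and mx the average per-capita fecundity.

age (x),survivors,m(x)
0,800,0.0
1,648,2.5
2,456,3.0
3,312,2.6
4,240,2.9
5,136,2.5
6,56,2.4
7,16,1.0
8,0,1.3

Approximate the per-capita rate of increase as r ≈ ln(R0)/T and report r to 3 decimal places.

0.748

lx = nx/n0 = nx/800: 1, 0.81, 0.57, 0.39, 0.3, 0.17, 0.07, 0.02, 0
R0 = Σ lx·mx = 0 + 2.025 + 1.71 + 1.014 + 0.87 + 0.425 + 0.168 + 0.02 + 0 = 6.232
Σ x·lx·mx = 15.24; T = 15.24/6.232 = 2.44544…
r ≈ ln(R0)/T = ln(6.232)/2.44544… = 0.74821… → 0.748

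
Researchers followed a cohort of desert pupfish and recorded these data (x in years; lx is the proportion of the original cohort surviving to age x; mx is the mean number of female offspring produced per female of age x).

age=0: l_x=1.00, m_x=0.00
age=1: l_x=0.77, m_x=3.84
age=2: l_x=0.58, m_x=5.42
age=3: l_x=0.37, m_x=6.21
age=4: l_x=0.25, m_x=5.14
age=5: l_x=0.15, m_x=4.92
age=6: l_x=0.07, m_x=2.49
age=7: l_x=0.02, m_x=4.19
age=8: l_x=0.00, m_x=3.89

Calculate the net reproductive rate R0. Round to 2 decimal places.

10.68

lx·mx by age: 0, 2.9568, 3.1436, 2.2977, 1.285, 0.738, 0.1743, 0.0838, 0
R0 = Σ lx·mx = 10.6792 → 10.68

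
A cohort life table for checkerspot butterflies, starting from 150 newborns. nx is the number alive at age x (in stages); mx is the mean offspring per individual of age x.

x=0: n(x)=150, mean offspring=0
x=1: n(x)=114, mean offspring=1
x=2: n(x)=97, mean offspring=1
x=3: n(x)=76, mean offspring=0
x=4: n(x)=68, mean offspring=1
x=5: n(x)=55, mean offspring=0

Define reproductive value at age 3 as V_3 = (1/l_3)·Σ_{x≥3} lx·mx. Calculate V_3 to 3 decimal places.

lx = nx/n0 = nx/150: 1, 0.76, 0.64667…, 0.50667…, 0.45333…, 0.36667…
lx·mx for x ≥ 3: 0, 0.453333…, 0 → sum = 0.453333…
V_3 = 0.453333… / l_3 = 0.453333… / 0.506667… = 0.894737… → 0.895

0.895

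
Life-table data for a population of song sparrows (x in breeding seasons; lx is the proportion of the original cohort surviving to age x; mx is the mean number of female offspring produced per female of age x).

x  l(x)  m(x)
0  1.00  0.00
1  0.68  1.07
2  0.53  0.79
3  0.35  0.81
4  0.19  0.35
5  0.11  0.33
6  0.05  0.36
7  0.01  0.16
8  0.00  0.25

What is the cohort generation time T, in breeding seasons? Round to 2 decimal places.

lx·mx: 0, 0.7276, 0.4187, 0.2835, 0.0665, 0.0363, 0.018, 0.0016, 0 → R0 = 1.5522
x·lx·mx: 0, 0.7276, 0.8374, 0.8505, 0.266, 0.1815, 0.108, 0.0112, 0 → Σ = 2.9822
T = 2.9822 / 1.5522 = 1.921273… → 1.92

1.92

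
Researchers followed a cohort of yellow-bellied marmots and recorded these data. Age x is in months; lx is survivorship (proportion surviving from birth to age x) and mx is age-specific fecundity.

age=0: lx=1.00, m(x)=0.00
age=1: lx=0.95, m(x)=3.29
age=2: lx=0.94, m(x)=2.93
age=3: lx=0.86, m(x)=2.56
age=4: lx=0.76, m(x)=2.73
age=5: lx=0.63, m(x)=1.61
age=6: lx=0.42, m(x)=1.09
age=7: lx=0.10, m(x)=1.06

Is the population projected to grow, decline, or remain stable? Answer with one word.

R0 = Σ lx·mx = 0 + 3.1255 + 2.7542 + 2.2016 + 2.0748 + 1.0143 + 0.4578 + 0.106 = 11.7342
R0 > 1, so the population is growing.

growing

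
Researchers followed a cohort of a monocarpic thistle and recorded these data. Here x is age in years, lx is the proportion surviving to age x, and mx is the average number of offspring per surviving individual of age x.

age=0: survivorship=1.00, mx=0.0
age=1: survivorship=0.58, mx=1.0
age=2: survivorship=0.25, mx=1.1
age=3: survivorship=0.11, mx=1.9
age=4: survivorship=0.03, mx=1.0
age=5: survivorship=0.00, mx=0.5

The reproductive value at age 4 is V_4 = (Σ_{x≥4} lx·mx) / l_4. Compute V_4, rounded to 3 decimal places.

1.000

lx·mx for x ≥ 4: 0.03, 0 → sum = 0.03
V_4 = 0.03 / l_4 = 0.03 / 0.03 = 1 → 1.000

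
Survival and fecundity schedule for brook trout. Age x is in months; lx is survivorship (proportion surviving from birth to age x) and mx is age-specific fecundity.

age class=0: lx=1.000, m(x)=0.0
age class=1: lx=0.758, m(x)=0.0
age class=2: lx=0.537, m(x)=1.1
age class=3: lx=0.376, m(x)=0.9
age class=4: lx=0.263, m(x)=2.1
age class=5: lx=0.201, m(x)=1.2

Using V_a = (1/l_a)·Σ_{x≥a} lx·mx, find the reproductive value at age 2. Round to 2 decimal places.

3.21

lx·mx for x ≥ 2: 0.5907, 0.3384, 0.5523, 0.2412 → sum = 1.7226
V_2 = 1.7226 / l_2 = 1.7226 / 0.537 = 3.207821… → 3.21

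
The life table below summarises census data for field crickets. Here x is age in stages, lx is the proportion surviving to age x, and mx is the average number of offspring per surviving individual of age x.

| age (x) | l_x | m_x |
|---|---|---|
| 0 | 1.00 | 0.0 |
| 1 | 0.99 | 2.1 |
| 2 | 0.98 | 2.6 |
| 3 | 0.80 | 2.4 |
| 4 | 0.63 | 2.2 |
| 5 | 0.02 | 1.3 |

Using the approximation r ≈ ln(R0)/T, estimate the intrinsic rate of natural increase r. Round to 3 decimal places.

0.887

R0 = Σ lx·mx = 0 + 2.079 + 2.548 + 1.92 + 1.386 + 0.026 = 7.959
Σ x·lx·mx = 18.609; T = 18.609/7.959 = 2.33811…
r ≈ ln(R0)/T = ln(7.959)/2.33811… = 0.88717… → 0.887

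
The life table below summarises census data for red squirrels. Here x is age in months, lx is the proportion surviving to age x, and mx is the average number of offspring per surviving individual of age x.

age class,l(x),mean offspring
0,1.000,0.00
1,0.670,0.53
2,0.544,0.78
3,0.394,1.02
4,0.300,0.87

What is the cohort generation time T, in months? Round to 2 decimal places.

2.39

lx·mx: 0, 0.3551, 0.42432, 0.40188, 0.261 → R0 = 1.4423
x·lx·mx: 0, 0.3551, 0.84864, 1.20564, 1.044 → Σ = 3.45338
T = 3.45338 / 1.4423 = 2.394356… → 2.39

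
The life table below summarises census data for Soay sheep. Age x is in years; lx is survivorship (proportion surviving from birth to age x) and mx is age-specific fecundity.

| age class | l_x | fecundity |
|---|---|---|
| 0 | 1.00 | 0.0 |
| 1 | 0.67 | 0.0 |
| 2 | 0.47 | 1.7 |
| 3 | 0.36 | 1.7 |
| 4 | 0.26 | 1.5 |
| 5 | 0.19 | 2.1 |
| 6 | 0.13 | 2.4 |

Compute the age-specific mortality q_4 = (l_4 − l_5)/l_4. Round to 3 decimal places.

0.269

q_4 = (l_4 − l_5) / l_4 = (0.26 − 0.19) / 0.26
     = 0.07 / 0.26 = 0.269231… → 0.269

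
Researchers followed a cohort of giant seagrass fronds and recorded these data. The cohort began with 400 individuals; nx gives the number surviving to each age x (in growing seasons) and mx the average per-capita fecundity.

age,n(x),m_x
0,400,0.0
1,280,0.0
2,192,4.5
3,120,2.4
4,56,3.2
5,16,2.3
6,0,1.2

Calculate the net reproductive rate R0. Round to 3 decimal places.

lx = nx/n0 = nx/400: 1, 0.7, 0.48, 0.3, 0.14, 0.04, 0
lx·mx by age: 0, 0, 2.16, 0.72, 0.448, 0.092, 0
R0 = Σ lx·mx = 3.42 → 3.420

3.420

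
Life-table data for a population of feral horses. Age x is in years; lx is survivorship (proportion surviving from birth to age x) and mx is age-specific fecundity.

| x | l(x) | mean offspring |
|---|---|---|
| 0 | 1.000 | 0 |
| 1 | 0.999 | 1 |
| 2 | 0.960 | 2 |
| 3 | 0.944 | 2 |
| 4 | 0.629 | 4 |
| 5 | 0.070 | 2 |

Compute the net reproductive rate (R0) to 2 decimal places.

7.46

lx·mx by age: 0, 0.999, 1.92, 1.888, 2.516, 0.14
R0 = Σ lx·mx = 7.463 → 7.46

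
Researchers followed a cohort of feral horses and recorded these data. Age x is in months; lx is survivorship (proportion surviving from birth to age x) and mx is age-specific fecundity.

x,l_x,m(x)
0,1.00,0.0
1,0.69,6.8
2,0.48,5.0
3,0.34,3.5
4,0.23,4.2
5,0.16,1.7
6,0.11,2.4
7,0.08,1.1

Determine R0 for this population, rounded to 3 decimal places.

lx·mx by age: 0, 4.692, 2.4, 1.19, 0.966, 0.272, 0.264, 0.088
R0 = Σ lx·mx = 9.872 → 9.872

9.872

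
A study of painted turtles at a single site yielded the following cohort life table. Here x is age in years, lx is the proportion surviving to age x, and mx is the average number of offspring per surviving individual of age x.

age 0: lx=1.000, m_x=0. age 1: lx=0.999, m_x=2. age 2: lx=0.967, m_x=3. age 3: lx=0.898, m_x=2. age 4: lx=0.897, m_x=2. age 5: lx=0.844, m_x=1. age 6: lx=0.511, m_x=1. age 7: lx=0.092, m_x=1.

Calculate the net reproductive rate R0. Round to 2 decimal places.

lx·mx by age: 0, 1.998, 2.901, 1.796, 1.794, 0.844, 0.511, 0.092
R0 = Σ lx·mx = 9.936 → 9.94

9.94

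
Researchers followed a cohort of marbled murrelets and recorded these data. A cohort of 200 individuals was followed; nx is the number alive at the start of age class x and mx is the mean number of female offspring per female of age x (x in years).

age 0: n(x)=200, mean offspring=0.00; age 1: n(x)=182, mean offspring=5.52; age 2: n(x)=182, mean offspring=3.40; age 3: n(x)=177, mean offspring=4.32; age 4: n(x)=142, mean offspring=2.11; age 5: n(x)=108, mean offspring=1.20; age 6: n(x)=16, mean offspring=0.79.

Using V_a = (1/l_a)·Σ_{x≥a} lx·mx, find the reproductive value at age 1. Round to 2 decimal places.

15.55

lx = nx/n0 = nx/200: 1, 0.91, 0.91, 0.885, 0.71, 0.54, 0.08
lx·mx for x ≥ 1: 5.0232, 3.094, 3.8232, 1.4981, 0.648, 0.0632 → sum = 14.1497
V_1 = 14.1497 / l_1 = 14.1497 / 0.91 = 15.549121… → 15.55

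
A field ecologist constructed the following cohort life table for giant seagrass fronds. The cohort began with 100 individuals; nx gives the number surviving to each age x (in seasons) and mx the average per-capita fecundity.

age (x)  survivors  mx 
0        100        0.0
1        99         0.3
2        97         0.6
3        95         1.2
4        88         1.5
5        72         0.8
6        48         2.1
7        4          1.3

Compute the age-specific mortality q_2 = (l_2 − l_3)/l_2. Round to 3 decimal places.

lx = nx/n0 = nx/100: 1, 0.99, 0.97, 0.95, 0.88, 0.72, 0.48, 0.04
q_2 = (l_2 − l_3) / l_2 = (0.97 − 0.95) / 0.97
     = 0.02 / 0.97 = 0.020619… → 0.021

0.021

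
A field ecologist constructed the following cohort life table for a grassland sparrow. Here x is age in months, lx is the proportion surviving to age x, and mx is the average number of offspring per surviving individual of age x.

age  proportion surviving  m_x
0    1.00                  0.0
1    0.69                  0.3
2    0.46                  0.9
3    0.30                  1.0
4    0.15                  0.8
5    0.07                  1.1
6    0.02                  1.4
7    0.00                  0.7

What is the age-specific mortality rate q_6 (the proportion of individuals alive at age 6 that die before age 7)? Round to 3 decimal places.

q_6 = (l_6 − l_7) / l_6 = (0.02 − 0) / 0.02
     = 0.02 / 0.02 = 1 → 1.000

1.000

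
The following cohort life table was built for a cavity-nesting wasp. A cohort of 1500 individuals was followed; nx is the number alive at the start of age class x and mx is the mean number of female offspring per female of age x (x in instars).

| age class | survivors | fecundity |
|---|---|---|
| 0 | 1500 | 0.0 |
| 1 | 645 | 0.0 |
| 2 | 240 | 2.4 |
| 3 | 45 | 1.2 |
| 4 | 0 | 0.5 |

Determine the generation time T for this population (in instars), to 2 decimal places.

lx = nx/n0 = nx/1500: 1, 0.43, 0.16, 0.03, 0
lx·mx: 0, 0, 0.384, 0.036, 0 → R0 = 0.42
x·lx·mx: 0, 0, 0.768, 0.108, 0 → Σ = 0.876
T = 0.876 / 0.42 = 2.085714… → 2.09

2.09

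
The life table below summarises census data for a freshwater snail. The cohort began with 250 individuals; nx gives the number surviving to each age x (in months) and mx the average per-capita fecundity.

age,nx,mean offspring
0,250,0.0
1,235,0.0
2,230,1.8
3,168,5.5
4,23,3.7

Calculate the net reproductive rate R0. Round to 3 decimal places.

lx = nx/n0 = nx/250: 1, 0.94, 0.92, 0.672, 0.092
lx·mx by age: 0, 0, 1.656, 3.696, 0.3404
R0 = Σ lx·mx = 5.6924 → 5.692

5.692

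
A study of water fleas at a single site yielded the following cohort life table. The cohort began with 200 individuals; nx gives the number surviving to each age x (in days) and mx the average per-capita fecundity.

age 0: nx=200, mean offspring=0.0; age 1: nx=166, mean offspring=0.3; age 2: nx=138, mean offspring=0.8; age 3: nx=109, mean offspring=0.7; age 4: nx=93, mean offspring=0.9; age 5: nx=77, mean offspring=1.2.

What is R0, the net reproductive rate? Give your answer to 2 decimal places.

2.06

lx = nx/n0 = nx/200: 1, 0.83, 0.69, 0.545, 0.465, 0.385
lx·mx by age: 0, 0.249, 0.552, 0.3815, 0.4185, 0.462
R0 = Σ lx·mx = 2.063 → 2.06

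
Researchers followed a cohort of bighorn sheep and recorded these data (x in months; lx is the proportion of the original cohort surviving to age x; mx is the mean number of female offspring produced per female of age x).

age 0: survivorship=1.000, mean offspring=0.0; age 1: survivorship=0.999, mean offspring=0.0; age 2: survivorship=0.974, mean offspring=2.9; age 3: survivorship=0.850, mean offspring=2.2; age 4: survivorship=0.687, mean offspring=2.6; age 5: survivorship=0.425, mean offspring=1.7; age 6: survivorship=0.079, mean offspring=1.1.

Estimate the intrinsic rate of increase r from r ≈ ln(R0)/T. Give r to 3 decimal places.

R0 = Σ lx·mx = 0 + 0 + 2.8246 + 1.87 + 1.7862 + 0.7225 + 0.0869 = 7.2902
Σ x·lx·mx = 22.5379; T = 22.5379/7.2902 = 3.09153…
r ≈ ln(R0)/T = ln(7.2902)/3.09153… = 0.64257… → 0.643

0.643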